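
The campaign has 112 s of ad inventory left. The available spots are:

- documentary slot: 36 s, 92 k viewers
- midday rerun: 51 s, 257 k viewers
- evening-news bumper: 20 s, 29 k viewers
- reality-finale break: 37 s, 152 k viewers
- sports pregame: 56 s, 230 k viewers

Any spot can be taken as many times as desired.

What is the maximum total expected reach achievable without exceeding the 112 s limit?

514

Taking 2×midday rerun: 102 s used, 514 in expected reach.
The spare 10 s is too small for any remaining spot, and no exchange beats 514.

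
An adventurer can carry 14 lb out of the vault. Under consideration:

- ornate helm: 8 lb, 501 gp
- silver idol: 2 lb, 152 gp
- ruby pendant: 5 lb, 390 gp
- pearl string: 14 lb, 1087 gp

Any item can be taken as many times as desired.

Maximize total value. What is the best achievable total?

By value per lb: ruby pendant 78.00, pearl string 77.64, silver idol 76.00, ornate helm 62.62 lead.
Greedy by ratio would take 2×silver idol + 2×ruby pendant: 14 lb used, total 1084.
Dropping 2×silver idol and 2×ruby pendant frees 14 lb; slotting in pearl string (14 lb) lifts the total to 1087 at 14 lb.
That's the maximum — no swap from here does better than 1087.

1087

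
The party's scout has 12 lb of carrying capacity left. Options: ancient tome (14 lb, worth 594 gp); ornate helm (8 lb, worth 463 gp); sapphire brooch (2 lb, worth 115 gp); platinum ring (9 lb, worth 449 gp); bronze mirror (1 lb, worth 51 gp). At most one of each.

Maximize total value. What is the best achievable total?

Ranking by ratio (value/lb): ornate helm 57.88, sapphire brooch 57.50, bronze mirror 51.00, platinum ring 49.89.
Best packing: ornate helm + sapphire brooch + bronze mirror — 11 lb, 629 total.

629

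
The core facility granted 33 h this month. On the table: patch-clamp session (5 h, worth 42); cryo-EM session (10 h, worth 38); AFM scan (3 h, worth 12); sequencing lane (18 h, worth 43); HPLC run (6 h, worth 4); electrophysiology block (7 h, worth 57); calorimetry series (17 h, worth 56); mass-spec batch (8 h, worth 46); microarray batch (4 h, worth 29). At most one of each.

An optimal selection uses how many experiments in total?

Best achievable expected citations is 195.
For example patch-clamp session + cryo-EM session + AFM scan + electrophysiology block + mass-spec batch achieves it, using 33 h.
Every optimal selection uses 5 experiments.

5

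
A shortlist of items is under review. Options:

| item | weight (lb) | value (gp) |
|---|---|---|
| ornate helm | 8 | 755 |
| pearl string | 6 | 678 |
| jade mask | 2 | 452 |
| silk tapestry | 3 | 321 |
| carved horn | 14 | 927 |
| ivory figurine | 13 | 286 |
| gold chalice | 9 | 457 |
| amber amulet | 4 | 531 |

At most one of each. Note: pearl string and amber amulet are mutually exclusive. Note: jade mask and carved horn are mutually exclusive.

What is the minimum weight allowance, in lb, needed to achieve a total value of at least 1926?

17

Look for the lowest-weight combination reaching 1926.
ornate helm + jade mask + silk tapestry + amber amulet reaches 2059 using 17 lb.
No combination under 17 lb hits 1926.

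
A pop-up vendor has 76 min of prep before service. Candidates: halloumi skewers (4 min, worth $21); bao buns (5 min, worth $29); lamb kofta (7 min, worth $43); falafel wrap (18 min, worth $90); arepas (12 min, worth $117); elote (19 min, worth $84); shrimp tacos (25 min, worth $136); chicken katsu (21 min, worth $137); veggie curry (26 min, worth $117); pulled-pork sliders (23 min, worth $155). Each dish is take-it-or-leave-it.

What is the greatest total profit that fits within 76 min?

502

Taking halloumi skewers + bao buns + lamb kofta + arepas + chicken katsu + pulled-pork sliders: 72 min used, 502 in profit.
An exhaustive check of the 1024 subsets confirms 502.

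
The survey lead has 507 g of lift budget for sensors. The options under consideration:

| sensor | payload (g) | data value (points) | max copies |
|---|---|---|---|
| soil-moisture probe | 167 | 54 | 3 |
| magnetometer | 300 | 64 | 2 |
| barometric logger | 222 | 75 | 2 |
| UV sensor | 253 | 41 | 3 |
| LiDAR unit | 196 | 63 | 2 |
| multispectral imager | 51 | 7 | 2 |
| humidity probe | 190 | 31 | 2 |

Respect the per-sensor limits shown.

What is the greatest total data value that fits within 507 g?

162

Greedy by ratio would take 2×barometric logger + multispectral imager: 495 g used, total 157.
Dropping 2×barometric logger and multispectral imager frees 495 g; slotting in 3×soil-moisture probe (501 g) lifts the total to 162 at 501 g.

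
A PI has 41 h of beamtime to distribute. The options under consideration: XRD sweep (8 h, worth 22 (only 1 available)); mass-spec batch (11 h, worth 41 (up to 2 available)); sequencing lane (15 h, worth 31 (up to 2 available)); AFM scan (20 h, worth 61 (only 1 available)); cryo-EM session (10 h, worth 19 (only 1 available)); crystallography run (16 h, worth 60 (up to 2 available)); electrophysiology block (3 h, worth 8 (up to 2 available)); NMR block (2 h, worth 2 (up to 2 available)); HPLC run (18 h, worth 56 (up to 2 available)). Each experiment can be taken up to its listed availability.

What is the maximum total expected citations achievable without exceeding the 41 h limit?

150

Ranking by ratio (expected citations/h): crystallography run 3.75, mass-spec batch 3.73, HPLC run 3.11, AFM scan 3.05.
Filling by ratio: XRD sweep + 2×crystallography run for 142, with 1 h left unused.
Dropping XRD sweep and crystallography run frees 24 h; slotting in 2×mass-spec batch + electrophysiology block (25 h) lifts the total to 150 at 41 h.
That's the maximum — no swap from here does better than 150.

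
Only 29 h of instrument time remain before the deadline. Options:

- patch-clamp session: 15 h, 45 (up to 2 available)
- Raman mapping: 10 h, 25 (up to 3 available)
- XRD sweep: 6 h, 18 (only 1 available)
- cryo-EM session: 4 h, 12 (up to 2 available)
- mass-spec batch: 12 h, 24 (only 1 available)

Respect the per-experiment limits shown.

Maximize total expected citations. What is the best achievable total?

87

Ranking by ratio (expected citations/h): patch-clamp session 3.00, XRD sweep 3.00, cryo-EM session 3.00, Raman mapping 2.50.
The ratio ordering already packs tightly: patch-clamp session + XRD sweep + 2×cryo-EM session, 29 h, 87.
Nothing else within 29 h beats 87.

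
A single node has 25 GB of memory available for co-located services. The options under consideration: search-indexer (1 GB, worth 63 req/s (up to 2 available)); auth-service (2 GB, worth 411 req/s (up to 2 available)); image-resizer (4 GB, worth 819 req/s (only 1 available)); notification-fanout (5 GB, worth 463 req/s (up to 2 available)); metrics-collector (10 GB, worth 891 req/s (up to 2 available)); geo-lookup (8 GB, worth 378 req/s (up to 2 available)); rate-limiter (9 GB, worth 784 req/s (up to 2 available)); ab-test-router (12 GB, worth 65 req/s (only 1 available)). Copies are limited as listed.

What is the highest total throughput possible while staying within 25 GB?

A density-first pass picks 2×search-indexer + 2×auth-service + image-resizer + 2×notification-fanout — 2693 at 20 GB.
Replace notification-fanout with metrics-collector: the trade gains 428 net, giving 3121 at 25 GB.
That's the maximum — no swap from here does better than 3121.

3121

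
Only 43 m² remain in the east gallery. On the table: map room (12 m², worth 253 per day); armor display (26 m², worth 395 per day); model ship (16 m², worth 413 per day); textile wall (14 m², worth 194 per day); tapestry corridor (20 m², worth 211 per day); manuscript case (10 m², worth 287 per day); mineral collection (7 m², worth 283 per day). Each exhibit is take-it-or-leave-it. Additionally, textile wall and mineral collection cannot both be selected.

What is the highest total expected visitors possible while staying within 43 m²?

By expected visitors per m²: mineral collection 40.43, manuscript case 28.70, model ship 25.81 lead.
The ratio ordering already packs tightly: model ship + manuscript case + mineral collection, 33 m², 983.
Next best is armor display + manuscript case + mineral collection at 965 (43 m²) — short by 18.

983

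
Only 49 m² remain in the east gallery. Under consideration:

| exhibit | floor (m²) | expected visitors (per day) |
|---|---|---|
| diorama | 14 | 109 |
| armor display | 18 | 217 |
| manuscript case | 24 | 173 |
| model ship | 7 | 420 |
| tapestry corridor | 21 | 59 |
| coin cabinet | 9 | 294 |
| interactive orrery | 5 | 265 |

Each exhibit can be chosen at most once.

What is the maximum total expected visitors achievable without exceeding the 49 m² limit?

Density check — model ship 60.00, interactive orrery 53.00, coin cabinet 32.67 are the best per m².
The ratio ordering already packs tightly: armor display + model ship + coin cabinet + interactive orrery, 39 m², 1196.
Next best is manuscript case + model ship + coin cabinet + interactive orrery at 1152 (45 m²) — short by 44.

1196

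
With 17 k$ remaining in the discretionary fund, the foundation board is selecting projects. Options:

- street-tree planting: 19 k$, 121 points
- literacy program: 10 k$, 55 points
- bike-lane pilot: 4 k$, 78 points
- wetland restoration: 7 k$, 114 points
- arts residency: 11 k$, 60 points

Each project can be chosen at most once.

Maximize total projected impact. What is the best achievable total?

The ratio ordering already packs tightly: bike-lane pilot + wetland restoration, 11 k$, 192.
The closest alternative, literacy program + wetland restoration, reaches only 169.

192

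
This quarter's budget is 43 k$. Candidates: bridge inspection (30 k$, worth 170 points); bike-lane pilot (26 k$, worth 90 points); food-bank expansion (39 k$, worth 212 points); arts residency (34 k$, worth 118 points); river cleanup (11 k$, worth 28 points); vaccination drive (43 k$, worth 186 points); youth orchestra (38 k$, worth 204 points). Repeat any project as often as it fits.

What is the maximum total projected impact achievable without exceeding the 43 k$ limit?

Taking the top-ratio projects first gives bridge inspection + river cleanup for 198 (41 k$).
Replace bridge inspection and river cleanup with food-bank expansion: the trade gains 14 net, giving 212 at 39 k$.
Nothing else within 43 k$ beats 212.

212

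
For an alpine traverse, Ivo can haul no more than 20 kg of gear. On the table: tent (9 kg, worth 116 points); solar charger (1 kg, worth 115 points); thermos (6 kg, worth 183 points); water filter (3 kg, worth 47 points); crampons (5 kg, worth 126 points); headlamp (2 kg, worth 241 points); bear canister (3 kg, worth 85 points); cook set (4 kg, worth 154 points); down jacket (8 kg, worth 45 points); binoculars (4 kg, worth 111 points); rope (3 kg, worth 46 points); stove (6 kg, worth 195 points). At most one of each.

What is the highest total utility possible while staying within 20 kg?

901

Greedy by ratio would take solar charger + thermos + headlamp + cook set + stove: 19 kg used, total 888.
The 6 kg tied up in thermos is better spent on bear canister + binoculars — total rises to 901 (20 kg).
Runner-up solar charger + thermos + headlamp + bear canister + cook set + binoculars tops out at 889.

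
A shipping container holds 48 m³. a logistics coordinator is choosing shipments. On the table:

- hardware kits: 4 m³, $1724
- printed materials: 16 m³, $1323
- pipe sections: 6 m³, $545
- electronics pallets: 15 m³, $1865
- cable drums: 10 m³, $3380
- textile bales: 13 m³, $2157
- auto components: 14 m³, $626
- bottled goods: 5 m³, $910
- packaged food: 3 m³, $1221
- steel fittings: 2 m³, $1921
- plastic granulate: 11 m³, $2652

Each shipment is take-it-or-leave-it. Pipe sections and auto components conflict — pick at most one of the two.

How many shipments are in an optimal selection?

Optimal total is 13965.
hardware kits + cable drums + textile bales + bottled goods + packaged food + steel fittings + plastic granulate hits 13965 at 48 m³.
Every optimal selection uses 7 shipments.

7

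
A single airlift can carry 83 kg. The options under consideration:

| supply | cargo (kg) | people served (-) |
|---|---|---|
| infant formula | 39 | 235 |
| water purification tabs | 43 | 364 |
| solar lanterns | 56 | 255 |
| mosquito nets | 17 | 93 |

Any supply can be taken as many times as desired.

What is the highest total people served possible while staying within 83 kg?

599

By people served per kg: water purification tabs 8.47, infant formula 6.03, mosquito nets 5.47 lead.
Taking infant formula + water purification tabs: 82 kg used, 599 in people served.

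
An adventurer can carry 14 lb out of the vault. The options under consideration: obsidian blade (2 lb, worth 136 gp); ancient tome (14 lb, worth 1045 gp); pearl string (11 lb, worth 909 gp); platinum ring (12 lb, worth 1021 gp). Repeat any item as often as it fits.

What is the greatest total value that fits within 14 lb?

1157

Best packing: obsidian blade + platinum ring — 14 lb, 1157 total.
That's the maximum — no swap from here does better than 1157.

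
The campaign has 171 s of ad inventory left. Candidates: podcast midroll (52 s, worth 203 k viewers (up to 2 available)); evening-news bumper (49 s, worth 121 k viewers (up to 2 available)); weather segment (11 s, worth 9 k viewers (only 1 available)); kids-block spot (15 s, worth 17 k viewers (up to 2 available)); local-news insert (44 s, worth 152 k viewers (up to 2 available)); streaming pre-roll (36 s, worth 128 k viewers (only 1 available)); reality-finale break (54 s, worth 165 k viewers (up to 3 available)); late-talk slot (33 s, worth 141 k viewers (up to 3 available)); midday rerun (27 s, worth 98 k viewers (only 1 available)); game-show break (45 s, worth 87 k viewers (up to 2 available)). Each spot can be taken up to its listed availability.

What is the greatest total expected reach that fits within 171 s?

Ranking by ratio (expected reach/s): late-talk slot 4.27, podcast midroll 3.90, midday rerun 3.63, streaming pre-roll 3.56.
Greedy by ratio would take podcast midroll + kids-block spot + 3×late-talk slot: 166 s used, total 643.
Replace kids-block spot and late-talk slot with podcast midroll: the trade gains 45 net, giving 688 at 170 s.
The spare 1 s is too small for any remaining spot, and no exchange beats 688.

688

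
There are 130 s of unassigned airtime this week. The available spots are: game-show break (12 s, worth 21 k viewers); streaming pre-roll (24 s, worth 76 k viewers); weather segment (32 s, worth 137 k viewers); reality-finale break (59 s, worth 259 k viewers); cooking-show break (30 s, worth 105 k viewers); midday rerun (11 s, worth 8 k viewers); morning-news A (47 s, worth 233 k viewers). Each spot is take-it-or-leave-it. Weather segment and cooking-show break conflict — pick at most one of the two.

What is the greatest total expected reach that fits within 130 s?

The ratio ordering already packs tightly: streaming pre-roll + reality-finale break + morning-news A, 130 s, 568.
Next best is game-show break + reality-finale break + midday rerun + morning-news A at 521 (129 s) — short by 47.

568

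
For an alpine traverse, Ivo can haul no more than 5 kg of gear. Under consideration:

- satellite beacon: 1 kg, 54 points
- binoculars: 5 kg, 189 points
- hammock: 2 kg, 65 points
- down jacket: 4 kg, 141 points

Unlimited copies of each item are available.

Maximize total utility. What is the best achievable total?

270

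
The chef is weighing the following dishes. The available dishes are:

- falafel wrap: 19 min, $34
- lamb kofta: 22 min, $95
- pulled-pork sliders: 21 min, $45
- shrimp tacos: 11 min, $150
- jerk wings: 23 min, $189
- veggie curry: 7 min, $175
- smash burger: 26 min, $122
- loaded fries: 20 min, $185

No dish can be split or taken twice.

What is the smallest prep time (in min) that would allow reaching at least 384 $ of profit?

38

Need the lightest bundle worth ≥ 384.
shrimp tacos + veggie curry + loaded fries: 510 profit at 38 min.
Below 38 min the best achievable stays under 384.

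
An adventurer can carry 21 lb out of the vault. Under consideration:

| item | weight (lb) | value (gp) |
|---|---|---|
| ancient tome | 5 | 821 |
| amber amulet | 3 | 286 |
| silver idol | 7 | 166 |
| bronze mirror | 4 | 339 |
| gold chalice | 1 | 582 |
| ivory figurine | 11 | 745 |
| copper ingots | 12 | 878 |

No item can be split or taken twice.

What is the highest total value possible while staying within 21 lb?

By value per lb: gold chalice 582.00, ancient tome 164.20, amber amulet 95.33 lead.
Filling by ratio: ancient tome + amber amulet + silver idol + bronze mirror + gold chalice for 2194, with 1 lb left unused.
Replace silver idol and bronze mirror with copper ingots: the trade gains 373 net, giving 2567 at 21 lb.
No other feasible combination exceeds 2567.

2567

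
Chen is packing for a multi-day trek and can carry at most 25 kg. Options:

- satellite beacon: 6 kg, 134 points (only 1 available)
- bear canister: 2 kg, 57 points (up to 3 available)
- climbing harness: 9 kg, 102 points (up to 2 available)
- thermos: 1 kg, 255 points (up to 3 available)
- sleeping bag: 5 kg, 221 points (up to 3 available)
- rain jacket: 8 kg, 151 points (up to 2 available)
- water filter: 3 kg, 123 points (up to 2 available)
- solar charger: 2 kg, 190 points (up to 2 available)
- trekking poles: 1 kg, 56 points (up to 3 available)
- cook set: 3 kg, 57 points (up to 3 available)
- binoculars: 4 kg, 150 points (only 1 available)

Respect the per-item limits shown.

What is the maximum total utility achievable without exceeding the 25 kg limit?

The ratio ordering already packs tightly: 3×thermos + 3×sleeping bag + 2×solar charger + 3×trekking poles, 25 kg, 1976.

1976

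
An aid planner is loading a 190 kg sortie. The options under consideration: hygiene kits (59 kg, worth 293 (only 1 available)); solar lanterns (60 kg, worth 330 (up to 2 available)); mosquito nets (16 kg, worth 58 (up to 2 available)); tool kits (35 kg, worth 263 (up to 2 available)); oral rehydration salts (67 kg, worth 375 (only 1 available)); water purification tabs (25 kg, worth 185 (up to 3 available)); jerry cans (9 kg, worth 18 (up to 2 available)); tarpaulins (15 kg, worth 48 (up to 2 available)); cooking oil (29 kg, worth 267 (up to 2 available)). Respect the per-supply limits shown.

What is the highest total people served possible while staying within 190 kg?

1448

Density check — cooking oil 9.21, tool kits 7.51, water purification tabs 7.40, oral rehydration salts 5.60 are the best per kg.
Taking 2×tool kits + 2×water purification tabs + jerry cans + 2×cooking oil: 187 kg used, 1448 in people served.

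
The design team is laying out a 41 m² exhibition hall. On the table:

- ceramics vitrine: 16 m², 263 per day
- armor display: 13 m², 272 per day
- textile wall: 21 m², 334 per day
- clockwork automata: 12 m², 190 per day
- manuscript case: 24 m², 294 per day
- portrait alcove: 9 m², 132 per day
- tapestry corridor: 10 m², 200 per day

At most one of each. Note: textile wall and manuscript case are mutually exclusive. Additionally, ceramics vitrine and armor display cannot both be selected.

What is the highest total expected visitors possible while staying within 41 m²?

Density check — armor display 20.92, tapestry corridor 20.00, ceramics vitrine 16.44, textile wall 15.90 are the best per m².
Textile wall + portrait alcove + tapestry corridor uses 40 of the 41 m² and totals 666.
The closest alternative, armor display + clockwork automata + tapestry corridor, reaches only 662.

666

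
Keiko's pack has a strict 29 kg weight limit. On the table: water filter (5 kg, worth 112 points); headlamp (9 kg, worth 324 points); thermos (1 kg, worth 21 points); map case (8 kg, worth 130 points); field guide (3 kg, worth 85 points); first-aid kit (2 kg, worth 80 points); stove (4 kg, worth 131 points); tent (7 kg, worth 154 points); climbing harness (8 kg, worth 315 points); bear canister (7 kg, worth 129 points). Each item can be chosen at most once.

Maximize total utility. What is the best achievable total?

A density-first pass picks headlamp + thermos + field guide + first-aid kit + stove + climbing harness — 956 at 27 kg.
Replace field guide with water filter: the trade gains 27 net, giving 983 at 29 kg.

983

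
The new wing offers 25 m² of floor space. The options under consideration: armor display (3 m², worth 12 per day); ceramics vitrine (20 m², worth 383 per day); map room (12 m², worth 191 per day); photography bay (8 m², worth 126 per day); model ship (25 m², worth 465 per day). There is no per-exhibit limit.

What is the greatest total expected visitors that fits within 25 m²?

Filling by ratio: armor display + ceramics vitrine for 395, with 2 m² left unused.
The 23 m² tied up in armor display and ceramics vitrine is better spent on model ship — total rises to 465 (25 m²).
No other feasible combination exceeds 465.

465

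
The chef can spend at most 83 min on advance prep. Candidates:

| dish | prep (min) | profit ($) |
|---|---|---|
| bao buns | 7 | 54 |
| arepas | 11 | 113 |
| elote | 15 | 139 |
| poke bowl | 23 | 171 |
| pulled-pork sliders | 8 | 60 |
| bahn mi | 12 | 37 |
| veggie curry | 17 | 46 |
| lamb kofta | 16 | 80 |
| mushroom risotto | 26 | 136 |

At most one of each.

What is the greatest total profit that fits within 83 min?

619

Taking the top-ratio dishes first gives bao buns + arepas + elote + poke bowl + pulled-pork sliders + lamb kofta for 617 (80 min).
The 23 min tied up in bao buns and lamb kofta is better spent on mushroom risotto — total rises to 619 (83 min).
Nothing else within 83 min beats 619.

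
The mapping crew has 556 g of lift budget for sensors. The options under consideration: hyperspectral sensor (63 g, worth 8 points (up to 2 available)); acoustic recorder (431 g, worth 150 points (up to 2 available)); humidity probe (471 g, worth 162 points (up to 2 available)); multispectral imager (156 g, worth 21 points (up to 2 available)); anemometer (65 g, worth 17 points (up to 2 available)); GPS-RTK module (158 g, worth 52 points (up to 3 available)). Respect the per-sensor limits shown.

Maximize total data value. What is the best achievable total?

179

Greedy by ratio would take acoustic recorder + anemometer: 496 g used, total 167.
The 431 g tied up in acoustic recorder is better spent on humidity probe — total rises to 179 (536 g).
No other feasible combination exceeds 179.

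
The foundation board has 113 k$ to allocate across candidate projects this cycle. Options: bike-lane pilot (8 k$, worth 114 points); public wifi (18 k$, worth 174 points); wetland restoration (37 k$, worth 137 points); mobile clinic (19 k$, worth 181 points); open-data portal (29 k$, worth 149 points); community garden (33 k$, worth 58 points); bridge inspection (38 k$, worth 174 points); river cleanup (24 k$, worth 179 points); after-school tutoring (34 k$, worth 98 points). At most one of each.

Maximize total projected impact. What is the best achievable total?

822

Ranking by ratio (projected impact/k$): bike-lane pilot 14.25, public wifi 9.67, mobile clinic 9.53, river cleanup 7.46.
The ratio heuristic lands on bike-lane pilot + public wifi + mobile clinic + open-data portal + river cleanup (797) but leaves 15 k$ idle.
The 29 k$ tied up in open-data portal is better spent on bridge inspection — total rises to 822 (107 k$).
Nothing else within 113 k$ beats 822.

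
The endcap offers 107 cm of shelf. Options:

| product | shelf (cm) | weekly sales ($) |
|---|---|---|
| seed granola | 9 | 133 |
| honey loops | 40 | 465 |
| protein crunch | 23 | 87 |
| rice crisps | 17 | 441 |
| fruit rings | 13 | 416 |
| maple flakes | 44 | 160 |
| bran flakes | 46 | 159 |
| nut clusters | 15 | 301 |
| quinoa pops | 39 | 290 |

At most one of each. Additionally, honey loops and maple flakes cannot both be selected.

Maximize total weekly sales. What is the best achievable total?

Best packing: seed granola + honey loops + rice crisps + fruit rings + nut clusters — 94 cm, 1756 total.

1756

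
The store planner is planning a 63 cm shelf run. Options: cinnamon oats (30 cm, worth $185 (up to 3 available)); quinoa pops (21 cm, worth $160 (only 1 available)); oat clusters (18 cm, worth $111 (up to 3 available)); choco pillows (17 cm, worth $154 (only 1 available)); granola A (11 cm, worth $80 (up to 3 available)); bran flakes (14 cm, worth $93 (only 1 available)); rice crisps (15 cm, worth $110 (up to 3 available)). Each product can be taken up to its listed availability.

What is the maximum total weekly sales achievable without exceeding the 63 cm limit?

Taking the top-ratio products first gives quinoa pops + choco pillows + rice crisps for 424 (53 cm).
Dropping rice crisps frees 15 cm; slotting in granola A + bran flakes (25 cm) lifts the total to 487 at 63 cm.

487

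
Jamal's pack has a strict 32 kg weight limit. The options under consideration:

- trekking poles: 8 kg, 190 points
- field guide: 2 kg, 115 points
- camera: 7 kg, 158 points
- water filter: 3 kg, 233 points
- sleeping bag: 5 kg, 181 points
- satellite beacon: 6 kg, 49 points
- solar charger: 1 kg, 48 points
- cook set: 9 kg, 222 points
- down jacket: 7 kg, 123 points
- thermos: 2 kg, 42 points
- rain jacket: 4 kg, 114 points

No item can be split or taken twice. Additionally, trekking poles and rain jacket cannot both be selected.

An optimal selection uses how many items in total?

7

Best achievable utility is 1071.
For example field guide + camera + water filter + sleeping bag + solar charger + cook set + rain jacket achieves it, using 31 kg.
Every optimal selection uses 7 items.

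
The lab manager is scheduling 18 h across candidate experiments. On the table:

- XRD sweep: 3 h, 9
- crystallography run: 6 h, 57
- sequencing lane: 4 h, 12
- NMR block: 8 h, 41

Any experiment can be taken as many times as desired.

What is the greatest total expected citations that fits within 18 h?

171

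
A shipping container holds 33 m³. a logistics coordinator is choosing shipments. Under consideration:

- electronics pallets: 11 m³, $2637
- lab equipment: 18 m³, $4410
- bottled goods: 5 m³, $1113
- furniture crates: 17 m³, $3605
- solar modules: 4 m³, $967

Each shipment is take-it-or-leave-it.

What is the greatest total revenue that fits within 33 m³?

By revenue per m³: lab equipment 245.00, solar modules 241.75, electronics pallets 239.73, bottled goods 222.60 lead.
Best packing: electronics pallets + lab equipment + solar modules — 33 m³, 8014 total.
Nothing else within 33 m³ beats 8014.

8014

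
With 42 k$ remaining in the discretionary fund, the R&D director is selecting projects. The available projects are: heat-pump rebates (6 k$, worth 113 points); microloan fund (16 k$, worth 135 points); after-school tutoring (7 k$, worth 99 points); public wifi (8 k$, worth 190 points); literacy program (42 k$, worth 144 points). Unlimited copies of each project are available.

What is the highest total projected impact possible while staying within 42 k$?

950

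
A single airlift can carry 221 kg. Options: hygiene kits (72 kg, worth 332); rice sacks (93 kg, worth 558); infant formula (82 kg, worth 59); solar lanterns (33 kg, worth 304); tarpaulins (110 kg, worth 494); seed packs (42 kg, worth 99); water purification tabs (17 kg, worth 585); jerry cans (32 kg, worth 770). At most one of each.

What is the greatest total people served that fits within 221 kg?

2316

Density check — water purification tabs 34.41, jerry cans 24.06, solar lanterns 9.21, rice sacks 6.00 are the best per kg.
Taking rice sacks + solar lanterns + seed packs + water purification tabs + jerry cans: 217 kg used, 2316 in people served.
Next best is hygiene kits + rice sacks + water purification tabs + jerry cans at 2245 (214 kg) — short by 71.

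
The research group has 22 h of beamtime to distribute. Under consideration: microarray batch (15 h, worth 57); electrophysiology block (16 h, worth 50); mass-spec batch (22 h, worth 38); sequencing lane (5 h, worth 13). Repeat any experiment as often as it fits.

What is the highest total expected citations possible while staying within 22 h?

70

Ranking by ratio (expected citations/h): microarray batch 3.80, electrophysiology block 3.12, sequencing lane 2.60.
Taking microarray batch + sequencing lane: 20 h used, 70 in expected citations.
No other feasible combination exceeds 70.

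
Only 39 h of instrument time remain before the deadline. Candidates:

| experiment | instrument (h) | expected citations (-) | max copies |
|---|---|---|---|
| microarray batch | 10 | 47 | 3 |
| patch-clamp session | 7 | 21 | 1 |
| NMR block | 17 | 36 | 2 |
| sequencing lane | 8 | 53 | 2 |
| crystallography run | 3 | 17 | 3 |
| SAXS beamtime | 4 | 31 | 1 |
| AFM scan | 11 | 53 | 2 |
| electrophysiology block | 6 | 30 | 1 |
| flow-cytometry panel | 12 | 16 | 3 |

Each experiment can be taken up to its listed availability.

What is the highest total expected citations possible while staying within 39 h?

235

The ratio heuristic lands on 2×sequencing lane + 3×crystallography run + SAXS beamtime + electrophysiology block (218) but leaves 4 h idle.
Dropping electrophysiology block frees 6 h; slotting in microarray batch (10 h) lifts the total to 235 at 39 h.
No other feasible combination exceeds 235.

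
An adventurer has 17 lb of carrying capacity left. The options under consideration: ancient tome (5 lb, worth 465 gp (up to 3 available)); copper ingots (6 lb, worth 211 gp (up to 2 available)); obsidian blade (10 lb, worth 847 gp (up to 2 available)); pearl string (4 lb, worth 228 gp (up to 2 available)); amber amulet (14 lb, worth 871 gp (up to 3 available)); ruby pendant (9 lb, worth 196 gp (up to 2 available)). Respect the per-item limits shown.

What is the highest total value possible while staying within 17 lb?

1395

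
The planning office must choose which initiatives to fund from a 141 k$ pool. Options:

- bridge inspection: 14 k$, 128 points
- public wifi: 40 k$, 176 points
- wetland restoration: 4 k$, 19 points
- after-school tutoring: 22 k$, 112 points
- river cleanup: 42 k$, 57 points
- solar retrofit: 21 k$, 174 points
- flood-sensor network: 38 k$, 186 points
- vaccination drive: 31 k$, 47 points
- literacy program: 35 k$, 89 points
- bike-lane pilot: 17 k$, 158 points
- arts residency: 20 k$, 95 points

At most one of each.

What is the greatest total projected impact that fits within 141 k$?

872

Best packing: bridge inspection + wetland restoration + after-school tutoring + solar retrofit + flood-sensor network + bike-lane pilot + arts residency — 136 k$, 872 total.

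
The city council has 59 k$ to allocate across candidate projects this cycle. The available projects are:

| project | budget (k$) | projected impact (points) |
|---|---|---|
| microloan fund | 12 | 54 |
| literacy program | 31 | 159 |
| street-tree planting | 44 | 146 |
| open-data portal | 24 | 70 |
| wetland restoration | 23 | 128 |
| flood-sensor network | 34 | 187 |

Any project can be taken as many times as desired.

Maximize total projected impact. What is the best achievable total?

315

Ranking by ratio (projected impact/k$): wetland restoration 5.57, flood-sensor network 5.50, literacy program 5.13.
Taking the top-ratio projects first gives microloan fund + 2×wetland restoration for 310 (58 k$).
Replace microloan fund and wetland restoration with flood-sensor network: the trade gains 5 net, giving 315 at 57 k$.
That's the maximum — no swap from here does better than 315.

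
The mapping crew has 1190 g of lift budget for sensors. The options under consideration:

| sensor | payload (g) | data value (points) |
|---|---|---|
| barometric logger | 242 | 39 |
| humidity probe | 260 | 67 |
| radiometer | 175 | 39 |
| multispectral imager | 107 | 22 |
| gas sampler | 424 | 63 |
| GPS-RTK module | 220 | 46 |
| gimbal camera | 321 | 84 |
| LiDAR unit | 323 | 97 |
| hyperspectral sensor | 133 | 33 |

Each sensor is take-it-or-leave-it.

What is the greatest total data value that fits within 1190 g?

Filling by ratio: humidity probe + multispectral imager + gimbal camera + LiDAR unit + hyperspectral sensor for 303, with 46 g left unused.
Dropping hyperspectral sensor frees 133 g; slotting in radiometer (175 g) lifts the total to 309 at 1186 g.
No other feasible combination exceeds 309.

309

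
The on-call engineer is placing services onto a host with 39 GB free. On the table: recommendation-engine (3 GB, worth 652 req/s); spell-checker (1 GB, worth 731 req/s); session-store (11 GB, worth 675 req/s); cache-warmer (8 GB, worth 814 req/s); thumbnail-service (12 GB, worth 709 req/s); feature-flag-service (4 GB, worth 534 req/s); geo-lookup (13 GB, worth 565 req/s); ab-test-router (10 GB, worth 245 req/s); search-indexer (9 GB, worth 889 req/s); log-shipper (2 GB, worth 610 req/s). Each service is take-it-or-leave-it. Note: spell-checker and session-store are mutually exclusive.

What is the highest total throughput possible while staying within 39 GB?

4939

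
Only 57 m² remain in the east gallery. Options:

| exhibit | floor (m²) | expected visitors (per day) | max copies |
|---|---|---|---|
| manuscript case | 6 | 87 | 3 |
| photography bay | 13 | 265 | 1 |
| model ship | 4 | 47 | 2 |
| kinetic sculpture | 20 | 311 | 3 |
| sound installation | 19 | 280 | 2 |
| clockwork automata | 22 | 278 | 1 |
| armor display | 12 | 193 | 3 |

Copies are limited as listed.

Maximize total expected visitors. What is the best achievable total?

962

Density check — photography bay 20.38, armor display 16.08, kinetic sculpture 15.55 are the best per m².
Greedy by ratio would take manuscript case + photography bay + 3×armor display: 55 m² used, total 931.
The 18 m² tied up in manuscript case and armor display is better spent on kinetic sculpture — total rises to 962 (57 m²).
That's the maximum — no swap from here does better than 962.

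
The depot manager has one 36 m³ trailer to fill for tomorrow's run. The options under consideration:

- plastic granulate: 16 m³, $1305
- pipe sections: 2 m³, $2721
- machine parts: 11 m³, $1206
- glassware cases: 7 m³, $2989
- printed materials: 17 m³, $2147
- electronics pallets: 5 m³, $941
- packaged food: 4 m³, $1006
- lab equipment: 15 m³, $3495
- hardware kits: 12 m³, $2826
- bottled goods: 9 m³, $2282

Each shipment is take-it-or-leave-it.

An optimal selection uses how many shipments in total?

4

Optimal total is 12031.
For example pipe sections + glassware cases + lab equipment + hardware kits achieves it, using 36 m³.
Any selection reaching 12031 contains exactly 4 shipments.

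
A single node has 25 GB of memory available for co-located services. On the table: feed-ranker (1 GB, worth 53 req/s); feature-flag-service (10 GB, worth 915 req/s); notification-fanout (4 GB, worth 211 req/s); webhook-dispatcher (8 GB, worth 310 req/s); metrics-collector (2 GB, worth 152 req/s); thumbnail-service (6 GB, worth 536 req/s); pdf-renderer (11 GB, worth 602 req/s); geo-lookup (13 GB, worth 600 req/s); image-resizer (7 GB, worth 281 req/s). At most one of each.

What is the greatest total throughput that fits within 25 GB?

1884

Ranking by ratio (throughput/GB): feature-flag-service 91.50, thumbnail-service 89.33, metrics-collector 76.00, pdf-renderer 54.73.
Taking the top-ratio services first gives feed-ranker + feature-flag-service + notification-fanout + metrics-collector + thumbnail-service for 1867 (23 GB).
The 5 GB tied up in feed-ranker and notification-fanout is better spent on image-resizer — total rises to 1884 (25 GB).
Every other selection either busts 25 GB or fails to beat 1884.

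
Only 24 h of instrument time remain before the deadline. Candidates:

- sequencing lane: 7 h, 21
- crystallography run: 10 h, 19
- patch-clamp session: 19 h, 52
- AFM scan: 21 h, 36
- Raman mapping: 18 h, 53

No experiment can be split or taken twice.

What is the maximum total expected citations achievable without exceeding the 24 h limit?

The ratio heuristic lands on sequencing lane + crystallography run (40) but leaves 7 h idle.
Dropping sequencing lane and crystallography run frees 17 h; slotting in Raman mapping (18 h) lifts the total to 53 at 18 h.
Next best is patch-clamp session at 52 (19 h) — short by 1.

53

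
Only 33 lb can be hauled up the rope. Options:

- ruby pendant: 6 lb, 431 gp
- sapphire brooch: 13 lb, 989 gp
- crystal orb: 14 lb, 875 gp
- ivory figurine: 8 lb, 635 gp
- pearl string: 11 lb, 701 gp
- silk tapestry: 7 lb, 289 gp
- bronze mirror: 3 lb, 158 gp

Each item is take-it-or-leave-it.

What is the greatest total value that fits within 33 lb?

2325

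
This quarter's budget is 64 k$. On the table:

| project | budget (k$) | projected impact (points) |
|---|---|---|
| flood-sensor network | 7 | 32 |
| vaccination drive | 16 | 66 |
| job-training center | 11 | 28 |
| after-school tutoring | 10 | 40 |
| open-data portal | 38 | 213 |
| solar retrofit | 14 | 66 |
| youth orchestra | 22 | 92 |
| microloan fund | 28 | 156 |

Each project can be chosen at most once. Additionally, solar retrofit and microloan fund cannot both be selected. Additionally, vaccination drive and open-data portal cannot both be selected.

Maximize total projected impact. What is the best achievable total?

319

A density-first pass picks flood-sensor network + open-data portal + solar retrofit — 311 at 59 k$.
Dropping flood-sensor network frees 7 k$; slotting in after-school tutoring (10 k$) lifts the total to 319 at 62 k$.
The closest alternative, flood-sensor network + open-data portal + solar retrofit, reaches only 311.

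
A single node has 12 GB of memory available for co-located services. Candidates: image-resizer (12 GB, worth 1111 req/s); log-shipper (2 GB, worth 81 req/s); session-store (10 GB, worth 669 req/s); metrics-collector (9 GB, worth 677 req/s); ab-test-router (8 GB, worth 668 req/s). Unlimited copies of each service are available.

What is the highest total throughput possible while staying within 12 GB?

1111

Taking image-resizer: 12 GB used, 1111 in throughput.
Nothing else within 12 GB beats 1111.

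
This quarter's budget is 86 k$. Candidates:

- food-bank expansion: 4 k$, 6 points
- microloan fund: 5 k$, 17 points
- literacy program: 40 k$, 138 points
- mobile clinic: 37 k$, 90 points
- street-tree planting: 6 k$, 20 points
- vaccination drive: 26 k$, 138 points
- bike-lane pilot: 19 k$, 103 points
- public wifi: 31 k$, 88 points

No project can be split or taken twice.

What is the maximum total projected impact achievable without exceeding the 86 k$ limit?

379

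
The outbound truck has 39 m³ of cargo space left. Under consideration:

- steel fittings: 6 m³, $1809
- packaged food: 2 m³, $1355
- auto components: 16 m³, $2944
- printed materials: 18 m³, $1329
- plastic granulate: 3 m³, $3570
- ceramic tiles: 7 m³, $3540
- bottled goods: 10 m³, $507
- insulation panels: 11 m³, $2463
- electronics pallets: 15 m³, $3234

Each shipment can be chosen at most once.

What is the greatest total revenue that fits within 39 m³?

Greedy by ratio would take steel fittings + packaged food + plastic granulate + ceramic tiles + bottled goods + insulation panels: 39 m³ used, total 13244.
The 16 m³ tied up in steel fittings and bottled goods is better spent on electronics pallets — total rises to 14162 (38 m³).

14162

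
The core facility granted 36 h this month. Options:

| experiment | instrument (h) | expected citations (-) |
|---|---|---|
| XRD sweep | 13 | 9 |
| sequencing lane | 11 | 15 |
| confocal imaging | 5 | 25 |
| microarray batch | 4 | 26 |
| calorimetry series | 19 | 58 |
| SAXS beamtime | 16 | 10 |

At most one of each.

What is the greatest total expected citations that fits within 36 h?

By expected citations per h: microarray batch 6.50, confocal imaging 5.00, calorimetry series 3.05, sequencing lane 1.36 lead.
Confocal imaging + microarray batch + calorimetry series uses 28 of the 36 h and totals 109.
Every other selection either busts 36 h or fails to beat 109.

109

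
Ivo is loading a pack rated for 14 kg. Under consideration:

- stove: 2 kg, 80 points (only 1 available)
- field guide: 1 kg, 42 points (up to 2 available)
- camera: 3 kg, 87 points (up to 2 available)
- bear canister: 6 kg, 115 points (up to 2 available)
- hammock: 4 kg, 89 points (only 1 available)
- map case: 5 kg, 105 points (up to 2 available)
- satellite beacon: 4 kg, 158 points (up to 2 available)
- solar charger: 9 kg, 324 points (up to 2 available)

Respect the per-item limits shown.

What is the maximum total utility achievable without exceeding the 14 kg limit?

Greedy by ratio would take stove + 2×field guide + 2×satellite beacon: 12 kg used, total 480.
Dropping field guide frees 1 kg; slotting in camera (3 kg) lifts the total to 525 at 14 kg.

525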